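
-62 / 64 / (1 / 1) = -31 / 32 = -0.97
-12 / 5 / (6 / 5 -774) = 1 / 322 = 0.00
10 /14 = 5 /7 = 0.71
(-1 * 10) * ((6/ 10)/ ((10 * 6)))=-1/ 10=-0.10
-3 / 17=-0.18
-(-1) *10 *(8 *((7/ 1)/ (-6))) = -280/ 3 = -93.33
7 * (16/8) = 14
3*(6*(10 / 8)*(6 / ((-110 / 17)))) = -459 / 22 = -20.86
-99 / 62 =-1.60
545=545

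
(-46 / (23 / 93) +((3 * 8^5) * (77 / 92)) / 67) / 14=802863 / 10787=74.43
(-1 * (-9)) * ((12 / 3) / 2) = 18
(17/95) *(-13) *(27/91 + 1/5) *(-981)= 3769002/3325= 1133.53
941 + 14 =955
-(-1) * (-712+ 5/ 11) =-7827/ 11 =-711.55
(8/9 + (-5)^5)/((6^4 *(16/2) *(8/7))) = -196819/746496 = -0.26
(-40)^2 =1600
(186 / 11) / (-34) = -93 / 187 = -0.50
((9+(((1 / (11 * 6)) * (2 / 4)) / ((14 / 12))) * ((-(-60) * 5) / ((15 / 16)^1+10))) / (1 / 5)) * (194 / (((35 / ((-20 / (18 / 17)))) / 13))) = -706992260 / 11319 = -62460.66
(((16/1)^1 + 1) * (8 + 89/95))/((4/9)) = 129897/380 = 341.83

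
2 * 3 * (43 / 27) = 86 / 9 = 9.56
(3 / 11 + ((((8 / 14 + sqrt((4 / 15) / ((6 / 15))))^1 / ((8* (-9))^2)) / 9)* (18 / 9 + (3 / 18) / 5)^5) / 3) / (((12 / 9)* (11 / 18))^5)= 7601366709* sqrt(6) / 32983244800000 + 482374120301397 / 634927462400000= 0.76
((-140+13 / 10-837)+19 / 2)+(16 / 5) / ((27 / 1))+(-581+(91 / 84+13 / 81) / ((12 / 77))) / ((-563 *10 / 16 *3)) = -792566269 / 820854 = -965.54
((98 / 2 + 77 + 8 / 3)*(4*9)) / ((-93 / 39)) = -60216 / 31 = -1942.45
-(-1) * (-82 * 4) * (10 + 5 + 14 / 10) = -26896 / 5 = -5379.20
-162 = -162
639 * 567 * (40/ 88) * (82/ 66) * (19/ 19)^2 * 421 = 10423141155/ 121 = 86141662.44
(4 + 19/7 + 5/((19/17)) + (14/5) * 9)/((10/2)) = 24198/3325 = 7.28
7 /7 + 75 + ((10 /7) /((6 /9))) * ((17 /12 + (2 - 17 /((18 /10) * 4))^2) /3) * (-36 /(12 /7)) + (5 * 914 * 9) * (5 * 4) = 355386007 /432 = 822652.79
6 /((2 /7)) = 21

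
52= 52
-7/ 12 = -0.58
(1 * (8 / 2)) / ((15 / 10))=8 / 3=2.67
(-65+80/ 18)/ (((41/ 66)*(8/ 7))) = -41965/ 492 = -85.29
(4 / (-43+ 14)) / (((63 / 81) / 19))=-684 / 203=-3.37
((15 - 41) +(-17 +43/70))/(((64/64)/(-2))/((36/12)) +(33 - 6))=-387/245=-1.58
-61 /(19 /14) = -44.95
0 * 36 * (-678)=0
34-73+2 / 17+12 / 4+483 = 7601 / 17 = 447.12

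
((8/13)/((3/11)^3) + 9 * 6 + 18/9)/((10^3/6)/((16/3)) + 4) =121216/49491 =2.45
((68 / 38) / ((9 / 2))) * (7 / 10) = 238 / 855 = 0.28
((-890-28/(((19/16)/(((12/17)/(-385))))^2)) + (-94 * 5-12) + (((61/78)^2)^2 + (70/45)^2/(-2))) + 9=-111524166802937510161/81772424486953200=-1363.84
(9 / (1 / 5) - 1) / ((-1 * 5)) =-44 / 5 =-8.80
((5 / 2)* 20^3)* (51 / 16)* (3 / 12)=31875 / 2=15937.50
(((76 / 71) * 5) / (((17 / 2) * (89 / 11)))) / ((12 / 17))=2090 / 18957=0.11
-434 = -434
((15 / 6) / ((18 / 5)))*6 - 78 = -443 / 6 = -73.83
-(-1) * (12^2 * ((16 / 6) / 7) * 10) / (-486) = -640 / 567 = -1.13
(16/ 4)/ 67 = 4/ 67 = 0.06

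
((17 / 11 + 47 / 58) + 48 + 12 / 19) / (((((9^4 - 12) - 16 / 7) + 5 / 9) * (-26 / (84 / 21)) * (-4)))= 38938347 / 130001516216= 0.00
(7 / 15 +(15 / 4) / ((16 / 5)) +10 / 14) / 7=15811 / 47040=0.34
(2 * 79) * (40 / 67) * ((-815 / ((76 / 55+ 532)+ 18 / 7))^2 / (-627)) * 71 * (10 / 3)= -10040594477375000 / 121951232296137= -82.33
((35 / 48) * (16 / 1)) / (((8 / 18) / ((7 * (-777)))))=-571095 / 4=-142773.75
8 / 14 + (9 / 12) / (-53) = 827 / 1484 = 0.56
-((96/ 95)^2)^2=-1.04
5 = 5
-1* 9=-9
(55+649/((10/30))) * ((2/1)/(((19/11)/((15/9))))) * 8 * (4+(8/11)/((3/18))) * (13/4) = 47887840/57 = 840137.54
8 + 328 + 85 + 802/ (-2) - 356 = -336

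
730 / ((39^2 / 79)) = 57670 / 1521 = 37.92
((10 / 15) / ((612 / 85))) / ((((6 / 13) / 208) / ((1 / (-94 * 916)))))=-845 / 1743606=-0.00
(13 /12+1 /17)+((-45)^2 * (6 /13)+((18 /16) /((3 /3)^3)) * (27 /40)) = 936.52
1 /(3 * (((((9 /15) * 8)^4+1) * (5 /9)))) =375 /332401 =0.00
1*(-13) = -13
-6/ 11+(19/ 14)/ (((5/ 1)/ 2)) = -1/ 385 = -0.00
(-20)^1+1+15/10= -35/2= -17.50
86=86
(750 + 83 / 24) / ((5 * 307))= 18083 / 36840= 0.49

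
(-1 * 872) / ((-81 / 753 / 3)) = 218872 / 9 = 24319.11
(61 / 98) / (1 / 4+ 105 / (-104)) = -3172 / 3871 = -0.82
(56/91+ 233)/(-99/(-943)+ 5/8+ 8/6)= 68733384/607061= 113.22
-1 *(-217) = 217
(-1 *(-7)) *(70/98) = 5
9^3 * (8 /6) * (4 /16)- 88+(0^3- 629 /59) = 8516 /59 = 144.34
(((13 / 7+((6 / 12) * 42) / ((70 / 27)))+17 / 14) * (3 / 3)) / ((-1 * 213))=-391 / 7455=-0.05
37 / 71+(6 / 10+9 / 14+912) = 4541407 / 4970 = 913.76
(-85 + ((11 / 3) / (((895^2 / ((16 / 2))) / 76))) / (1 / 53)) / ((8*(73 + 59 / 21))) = -1427348377 / 10201854400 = -0.14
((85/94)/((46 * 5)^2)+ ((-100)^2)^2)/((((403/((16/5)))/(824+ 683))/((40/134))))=1198993312000204952/3356629315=357201585.13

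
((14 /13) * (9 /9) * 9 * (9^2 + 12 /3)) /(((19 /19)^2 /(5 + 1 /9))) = 54740 /13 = 4210.77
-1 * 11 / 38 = -11 / 38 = -0.29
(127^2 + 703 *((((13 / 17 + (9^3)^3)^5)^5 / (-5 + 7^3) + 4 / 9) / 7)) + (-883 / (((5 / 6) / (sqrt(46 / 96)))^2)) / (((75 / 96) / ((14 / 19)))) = 15048916414043521684217730000000000000000000000000000000000000000000000000000000000000000000000000000000000000000000000000000000000000000000000000000000000000000000000000000000000000000000000000000000000000000000000.00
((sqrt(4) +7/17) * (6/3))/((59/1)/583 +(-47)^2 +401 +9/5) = 119515/64716382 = 0.00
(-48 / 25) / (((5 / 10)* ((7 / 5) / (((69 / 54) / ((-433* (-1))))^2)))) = -4232 / 177177105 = -0.00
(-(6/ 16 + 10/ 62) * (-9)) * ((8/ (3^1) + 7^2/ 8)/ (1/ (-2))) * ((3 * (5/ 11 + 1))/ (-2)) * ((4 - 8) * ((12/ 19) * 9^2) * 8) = -103366368/ 341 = -303127.18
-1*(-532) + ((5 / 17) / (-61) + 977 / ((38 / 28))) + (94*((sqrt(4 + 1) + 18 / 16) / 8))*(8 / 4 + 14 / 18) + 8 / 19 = 1175*sqrt(5) / 36 + 812728081 / 630496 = 1362.01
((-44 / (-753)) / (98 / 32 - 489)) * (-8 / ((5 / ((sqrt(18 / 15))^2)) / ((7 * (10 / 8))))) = 19712 / 9757625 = 0.00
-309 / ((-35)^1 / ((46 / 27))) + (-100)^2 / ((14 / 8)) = 1804738 / 315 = 5729.33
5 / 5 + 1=2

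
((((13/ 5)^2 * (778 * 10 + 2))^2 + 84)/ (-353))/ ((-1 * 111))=576546872488/ 8163125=70628.21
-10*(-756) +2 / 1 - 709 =6853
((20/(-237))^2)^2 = 0.00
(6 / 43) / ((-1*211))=-6 / 9073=-0.00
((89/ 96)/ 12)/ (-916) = -89/ 1055232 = -0.00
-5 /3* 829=-4145 /3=-1381.67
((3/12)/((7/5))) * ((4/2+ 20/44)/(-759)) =-45/77924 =-0.00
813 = 813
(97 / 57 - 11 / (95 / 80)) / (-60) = 431 / 3420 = 0.13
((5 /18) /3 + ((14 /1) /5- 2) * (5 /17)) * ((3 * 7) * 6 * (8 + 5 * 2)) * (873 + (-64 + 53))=10897404 /17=641023.76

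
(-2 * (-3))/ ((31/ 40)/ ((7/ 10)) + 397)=168/ 11147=0.02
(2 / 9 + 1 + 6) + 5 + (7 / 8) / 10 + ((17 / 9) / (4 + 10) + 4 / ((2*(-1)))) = 5849 / 560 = 10.44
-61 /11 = -5.55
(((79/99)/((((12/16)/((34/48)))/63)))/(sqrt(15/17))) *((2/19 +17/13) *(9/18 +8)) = 607.06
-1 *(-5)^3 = 125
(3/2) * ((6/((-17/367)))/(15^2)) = -367/425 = -0.86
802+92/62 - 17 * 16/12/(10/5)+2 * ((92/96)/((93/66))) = 147593/186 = 793.51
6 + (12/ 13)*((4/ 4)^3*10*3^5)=2249.08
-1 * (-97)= 97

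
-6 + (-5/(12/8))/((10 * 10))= -6.03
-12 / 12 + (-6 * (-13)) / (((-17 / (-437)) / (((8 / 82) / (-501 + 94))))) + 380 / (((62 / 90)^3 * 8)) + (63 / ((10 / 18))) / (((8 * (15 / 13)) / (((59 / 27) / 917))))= 31849278588076163 / 221418324531800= 143.84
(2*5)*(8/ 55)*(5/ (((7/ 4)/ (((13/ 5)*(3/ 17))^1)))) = 2496/ 1309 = 1.91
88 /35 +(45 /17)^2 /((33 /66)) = 167182 /10115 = 16.53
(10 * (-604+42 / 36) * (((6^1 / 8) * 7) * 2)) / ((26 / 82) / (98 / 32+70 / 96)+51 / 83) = -3015619495 / 33258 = -90673.51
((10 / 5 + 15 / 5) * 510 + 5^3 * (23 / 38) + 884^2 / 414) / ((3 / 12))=71002178 / 3933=18052.93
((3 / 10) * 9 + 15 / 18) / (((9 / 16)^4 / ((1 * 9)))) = 317.64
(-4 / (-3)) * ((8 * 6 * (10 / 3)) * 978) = 208640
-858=-858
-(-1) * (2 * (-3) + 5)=-1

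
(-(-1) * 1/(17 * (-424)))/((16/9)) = -9/115328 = -0.00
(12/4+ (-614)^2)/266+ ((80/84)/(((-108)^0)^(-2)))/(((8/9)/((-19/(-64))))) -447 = 16523623/17024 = 970.61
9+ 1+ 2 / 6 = 31 / 3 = 10.33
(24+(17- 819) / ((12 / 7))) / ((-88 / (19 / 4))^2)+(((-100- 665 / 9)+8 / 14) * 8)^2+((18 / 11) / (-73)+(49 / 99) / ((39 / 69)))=1794432562981321127 / 933388904448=1922491.85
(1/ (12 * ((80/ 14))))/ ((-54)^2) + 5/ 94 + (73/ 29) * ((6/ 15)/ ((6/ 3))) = 1061946757/ 1907763840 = 0.56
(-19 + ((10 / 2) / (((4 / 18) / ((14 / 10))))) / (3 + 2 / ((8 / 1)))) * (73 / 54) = -12.58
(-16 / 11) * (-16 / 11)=256 / 121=2.12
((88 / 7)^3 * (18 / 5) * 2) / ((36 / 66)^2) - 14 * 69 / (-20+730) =5854360283 / 121765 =48079.17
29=29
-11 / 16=-0.69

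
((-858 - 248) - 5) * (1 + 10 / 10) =-2222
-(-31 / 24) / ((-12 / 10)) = -155 / 144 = -1.08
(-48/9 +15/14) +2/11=-4.08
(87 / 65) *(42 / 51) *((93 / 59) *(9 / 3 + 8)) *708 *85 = 14952168 / 13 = 1150166.77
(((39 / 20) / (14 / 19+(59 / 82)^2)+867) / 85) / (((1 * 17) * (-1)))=-232012582 / 385995625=-0.60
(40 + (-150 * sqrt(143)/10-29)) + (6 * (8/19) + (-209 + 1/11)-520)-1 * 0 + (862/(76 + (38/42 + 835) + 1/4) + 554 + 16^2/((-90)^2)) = -15 * sqrt(143)-5201638402429/32427922725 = -339.78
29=29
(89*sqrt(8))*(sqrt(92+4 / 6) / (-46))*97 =-17266*sqrt(417) / 69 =-5109.88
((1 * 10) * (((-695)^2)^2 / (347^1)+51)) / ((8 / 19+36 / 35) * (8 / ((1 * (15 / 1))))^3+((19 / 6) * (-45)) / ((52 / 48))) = -34036745739924768750 / 664759154251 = -51201620.20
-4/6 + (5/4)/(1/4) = 13/3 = 4.33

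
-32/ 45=-0.71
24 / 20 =6 / 5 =1.20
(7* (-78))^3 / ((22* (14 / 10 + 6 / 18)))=-46953270 / 11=-4268479.09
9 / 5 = 1.80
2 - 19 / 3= -13 / 3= -4.33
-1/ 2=-0.50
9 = 9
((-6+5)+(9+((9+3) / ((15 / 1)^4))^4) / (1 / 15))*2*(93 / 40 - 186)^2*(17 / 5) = 36930497764014692005857901 / 1201354980468750000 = 30740703.93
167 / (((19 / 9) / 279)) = 419337 / 19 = 22070.37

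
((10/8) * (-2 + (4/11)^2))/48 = -565/11616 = -0.05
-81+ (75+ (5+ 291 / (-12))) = -101 / 4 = -25.25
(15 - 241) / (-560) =113 / 280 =0.40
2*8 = 16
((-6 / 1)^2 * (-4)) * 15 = -2160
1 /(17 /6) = 0.35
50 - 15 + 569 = 604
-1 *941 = -941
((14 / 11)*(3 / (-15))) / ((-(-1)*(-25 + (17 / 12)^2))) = 288 / 26015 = 0.01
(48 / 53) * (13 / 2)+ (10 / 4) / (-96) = 59639 / 10176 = 5.86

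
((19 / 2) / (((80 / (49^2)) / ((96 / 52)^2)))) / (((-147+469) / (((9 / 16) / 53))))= 527877 / 16480880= 0.03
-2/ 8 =-1/ 4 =-0.25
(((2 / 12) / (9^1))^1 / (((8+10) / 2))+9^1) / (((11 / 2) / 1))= 4375 / 2673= 1.64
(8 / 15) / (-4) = -2 / 15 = -0.13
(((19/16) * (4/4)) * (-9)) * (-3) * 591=18948.94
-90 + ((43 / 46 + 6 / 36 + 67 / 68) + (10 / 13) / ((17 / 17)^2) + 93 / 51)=-85.32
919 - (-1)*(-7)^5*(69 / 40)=-1122923 / 40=-28073.08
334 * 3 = 1002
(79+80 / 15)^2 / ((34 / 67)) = 4288603 / 306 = 14015.04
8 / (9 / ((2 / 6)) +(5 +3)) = 8 / 35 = 0.23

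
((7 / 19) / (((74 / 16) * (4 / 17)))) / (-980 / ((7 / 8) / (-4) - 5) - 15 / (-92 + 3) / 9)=10612182 / 5886890365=0.00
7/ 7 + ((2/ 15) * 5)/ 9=29/ 27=1.07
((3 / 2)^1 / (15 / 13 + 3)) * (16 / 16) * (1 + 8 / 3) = 143 / 108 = 1.32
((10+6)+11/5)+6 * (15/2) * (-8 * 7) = -2501.80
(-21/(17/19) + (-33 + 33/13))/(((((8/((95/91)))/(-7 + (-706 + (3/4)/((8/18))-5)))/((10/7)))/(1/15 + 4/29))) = 13275677435/9009728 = 1473.48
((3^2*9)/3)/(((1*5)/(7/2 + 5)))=459/10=45.90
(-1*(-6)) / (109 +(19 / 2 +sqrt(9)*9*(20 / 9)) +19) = 12 / 395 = 0.03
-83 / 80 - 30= -2483 / 80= -31.04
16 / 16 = 1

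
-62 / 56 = -31 / 28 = -1.11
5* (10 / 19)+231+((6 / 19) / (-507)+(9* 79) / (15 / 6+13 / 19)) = 177527667 / 388531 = 456.92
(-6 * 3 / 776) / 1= -9 / 388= -0.02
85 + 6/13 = 1111/13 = 85.46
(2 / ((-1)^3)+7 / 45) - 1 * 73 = -3368 / 45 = -74.84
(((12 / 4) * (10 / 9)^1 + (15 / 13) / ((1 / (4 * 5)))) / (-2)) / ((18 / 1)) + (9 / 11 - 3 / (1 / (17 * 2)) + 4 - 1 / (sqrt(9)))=-758677 / 7722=-98.25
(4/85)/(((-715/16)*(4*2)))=-8/60775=-0.00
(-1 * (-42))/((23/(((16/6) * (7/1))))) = 784/23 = 34.09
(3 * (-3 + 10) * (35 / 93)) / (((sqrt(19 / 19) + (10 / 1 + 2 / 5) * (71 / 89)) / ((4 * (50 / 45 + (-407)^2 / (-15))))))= -6191336620 / 164889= -37548.51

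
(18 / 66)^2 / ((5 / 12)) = 108 / 605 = 0.18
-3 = -3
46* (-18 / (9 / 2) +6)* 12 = 1104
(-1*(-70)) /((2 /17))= 595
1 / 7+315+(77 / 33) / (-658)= 622085 / 1974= 315.14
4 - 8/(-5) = 28/5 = 5.60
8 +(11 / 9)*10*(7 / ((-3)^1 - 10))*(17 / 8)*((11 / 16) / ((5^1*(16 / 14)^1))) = 378439 / 59904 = 6.32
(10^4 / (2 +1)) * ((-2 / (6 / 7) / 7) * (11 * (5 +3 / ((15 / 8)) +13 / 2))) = -1441000 / 9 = -160111.11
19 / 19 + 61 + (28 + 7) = 97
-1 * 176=-176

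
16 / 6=8 / 3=2.67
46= 46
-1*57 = -57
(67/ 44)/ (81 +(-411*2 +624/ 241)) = -16147/ 7830108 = -0.00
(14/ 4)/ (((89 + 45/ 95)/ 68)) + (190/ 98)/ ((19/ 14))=1431/ 350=4.09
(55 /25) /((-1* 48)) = -11 /240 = -0.05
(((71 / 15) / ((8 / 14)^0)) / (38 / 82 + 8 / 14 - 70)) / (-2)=20377 / 593790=0.03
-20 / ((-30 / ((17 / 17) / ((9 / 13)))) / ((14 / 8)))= 91 / 54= 1.69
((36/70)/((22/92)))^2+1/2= 1519393/296450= 5.13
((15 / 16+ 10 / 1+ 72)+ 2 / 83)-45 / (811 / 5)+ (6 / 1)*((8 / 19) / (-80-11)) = 153918352303 / 1862146832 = 82.66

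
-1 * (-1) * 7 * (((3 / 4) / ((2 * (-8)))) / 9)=-7 / 192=-0.04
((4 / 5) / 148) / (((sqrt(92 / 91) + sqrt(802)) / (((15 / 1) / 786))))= 91 / (9694 * (2 * sqrt(2093) + 91 * sqrt(802)))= 0.00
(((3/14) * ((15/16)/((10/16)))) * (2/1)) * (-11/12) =-33/56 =-0.59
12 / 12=1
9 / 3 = 3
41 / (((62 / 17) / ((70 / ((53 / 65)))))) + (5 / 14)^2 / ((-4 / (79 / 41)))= 50966692275 / 52812592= 965.05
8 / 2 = 4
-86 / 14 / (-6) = 1.02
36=36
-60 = -60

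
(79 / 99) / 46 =79 / 4554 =0.02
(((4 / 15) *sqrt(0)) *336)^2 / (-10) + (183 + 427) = 610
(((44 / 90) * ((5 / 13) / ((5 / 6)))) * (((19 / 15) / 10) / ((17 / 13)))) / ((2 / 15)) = 209 / 1275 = 0.16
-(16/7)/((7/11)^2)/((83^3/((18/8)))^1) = -4356/196122941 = -0.00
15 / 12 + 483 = 1937 / 4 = 484.25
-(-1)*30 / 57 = 10 / 19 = 0.53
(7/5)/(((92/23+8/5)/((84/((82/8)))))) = 84/41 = 2.05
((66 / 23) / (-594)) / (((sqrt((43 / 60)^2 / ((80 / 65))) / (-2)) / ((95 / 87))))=15200 * sqrt(13) / 3355677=0.02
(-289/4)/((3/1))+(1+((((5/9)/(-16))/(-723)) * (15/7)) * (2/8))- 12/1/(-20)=-109236499/4858560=-22.48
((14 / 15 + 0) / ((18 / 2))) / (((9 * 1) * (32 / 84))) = 49 / 1620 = 0.03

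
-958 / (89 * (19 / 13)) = -12454 / 1691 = -7.36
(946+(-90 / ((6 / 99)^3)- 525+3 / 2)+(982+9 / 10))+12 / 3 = -8057637 / 20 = -402881.85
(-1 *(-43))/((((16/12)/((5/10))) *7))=129/56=2.30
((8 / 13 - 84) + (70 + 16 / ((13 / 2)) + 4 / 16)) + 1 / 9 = -4943 / 468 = -10.56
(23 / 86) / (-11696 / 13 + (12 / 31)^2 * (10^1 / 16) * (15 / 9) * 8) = -287339 / 965286016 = -0.00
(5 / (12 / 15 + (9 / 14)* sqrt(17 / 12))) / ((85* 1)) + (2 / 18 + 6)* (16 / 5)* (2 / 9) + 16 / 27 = 8539280 / 1472013 -2100* sqrt(51) / 18173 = 4.98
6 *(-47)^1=-282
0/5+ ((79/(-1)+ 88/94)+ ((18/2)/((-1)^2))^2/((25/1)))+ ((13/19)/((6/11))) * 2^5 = -2322926/66975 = -34.68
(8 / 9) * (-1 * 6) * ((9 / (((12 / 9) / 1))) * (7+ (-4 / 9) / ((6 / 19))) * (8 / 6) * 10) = -24160 / 9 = -2684.44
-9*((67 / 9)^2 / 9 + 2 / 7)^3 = -35549627253841 / 14765025303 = -2407.69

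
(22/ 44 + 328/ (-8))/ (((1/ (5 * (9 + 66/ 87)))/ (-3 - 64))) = 7679205/ 58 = 132400.09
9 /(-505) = -9 /505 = -0.02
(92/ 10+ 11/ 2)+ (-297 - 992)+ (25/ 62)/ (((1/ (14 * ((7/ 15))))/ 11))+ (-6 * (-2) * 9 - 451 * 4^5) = -430554029/ 930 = -462961.32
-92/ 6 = -46/ 3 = -15.33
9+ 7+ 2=18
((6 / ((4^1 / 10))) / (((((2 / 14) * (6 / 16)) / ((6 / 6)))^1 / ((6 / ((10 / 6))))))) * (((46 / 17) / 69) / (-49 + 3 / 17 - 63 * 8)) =-336 / 4699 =-0.07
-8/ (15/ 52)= -416/ 15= -27.73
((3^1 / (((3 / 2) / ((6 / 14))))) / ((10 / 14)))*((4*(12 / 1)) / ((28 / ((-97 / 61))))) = -6984 / 2135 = -3.27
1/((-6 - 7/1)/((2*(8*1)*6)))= -96/13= -7.38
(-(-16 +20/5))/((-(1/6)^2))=-432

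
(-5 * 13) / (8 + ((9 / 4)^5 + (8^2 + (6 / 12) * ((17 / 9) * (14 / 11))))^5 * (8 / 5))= -33459987768458510912716800 / 23062677355381059778662897142587287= -0.00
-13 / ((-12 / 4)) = 13 / 3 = 4.33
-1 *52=-52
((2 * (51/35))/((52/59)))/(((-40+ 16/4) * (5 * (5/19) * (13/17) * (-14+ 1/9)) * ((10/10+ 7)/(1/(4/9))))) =8747163/4732000000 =0.00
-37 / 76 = -0.49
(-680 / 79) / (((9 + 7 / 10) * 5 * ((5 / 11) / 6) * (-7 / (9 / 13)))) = 161568 / 697333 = 0.23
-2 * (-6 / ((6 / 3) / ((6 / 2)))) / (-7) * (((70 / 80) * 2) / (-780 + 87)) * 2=0.01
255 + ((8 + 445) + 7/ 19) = 13459/ 19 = 708.37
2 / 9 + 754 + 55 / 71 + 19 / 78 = 12547565 / 16614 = 755.24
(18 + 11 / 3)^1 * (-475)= -30875 / 3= -10291.67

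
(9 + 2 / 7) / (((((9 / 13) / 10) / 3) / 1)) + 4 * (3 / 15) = 42334 / 105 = 403.18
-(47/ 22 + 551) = -12169/ 22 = -553.14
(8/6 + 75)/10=229/30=7.63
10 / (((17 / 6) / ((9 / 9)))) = 60 / 17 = 3.53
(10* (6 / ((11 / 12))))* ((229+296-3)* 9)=3382560 / 11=307505.45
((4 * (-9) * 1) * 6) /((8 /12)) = -324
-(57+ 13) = -70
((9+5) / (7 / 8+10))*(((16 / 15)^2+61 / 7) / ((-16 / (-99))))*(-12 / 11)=-62068 / 725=-85.61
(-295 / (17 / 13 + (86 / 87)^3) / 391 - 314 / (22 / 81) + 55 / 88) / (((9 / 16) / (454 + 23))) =-7458825770042654 / 7610142089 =-980116.49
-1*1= -1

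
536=536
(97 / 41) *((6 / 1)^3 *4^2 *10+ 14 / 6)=10057639 / 123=81769.42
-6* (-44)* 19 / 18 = 836 / 3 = 278.67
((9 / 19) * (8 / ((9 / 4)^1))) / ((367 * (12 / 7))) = 56 / 20919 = 0.00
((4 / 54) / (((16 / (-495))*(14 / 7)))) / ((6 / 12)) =-55 / 24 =-2.29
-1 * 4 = -4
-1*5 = -5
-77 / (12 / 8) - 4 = -166 / 3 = -55.33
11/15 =0.73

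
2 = 2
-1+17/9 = 8/9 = 0.89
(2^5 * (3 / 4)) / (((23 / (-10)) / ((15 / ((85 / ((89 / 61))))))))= -2.69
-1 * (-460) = 460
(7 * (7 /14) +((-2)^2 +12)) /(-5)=-39 /10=-3.90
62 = 62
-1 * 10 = -10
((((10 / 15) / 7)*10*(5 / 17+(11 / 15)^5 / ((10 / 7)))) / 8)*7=57133819 / 154912500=0.37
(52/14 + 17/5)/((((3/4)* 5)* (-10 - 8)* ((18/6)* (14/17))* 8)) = -1411/264600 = -0.01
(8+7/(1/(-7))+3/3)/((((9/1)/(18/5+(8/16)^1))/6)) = -328/3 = -109.33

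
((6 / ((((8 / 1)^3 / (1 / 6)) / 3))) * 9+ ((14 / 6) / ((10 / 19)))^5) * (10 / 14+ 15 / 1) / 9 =7324605611543 / 2449440000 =2990.32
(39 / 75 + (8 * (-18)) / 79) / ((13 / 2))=-5146 / 25675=-0.20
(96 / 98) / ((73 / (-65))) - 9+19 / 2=-0.37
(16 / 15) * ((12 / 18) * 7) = 224 / 45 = 4.98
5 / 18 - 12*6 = -71.72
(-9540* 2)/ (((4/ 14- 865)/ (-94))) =-12554640/ 6053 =-2074.12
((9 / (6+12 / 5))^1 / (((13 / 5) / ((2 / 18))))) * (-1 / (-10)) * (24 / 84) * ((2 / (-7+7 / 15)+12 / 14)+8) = 2095 / 187278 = 0.01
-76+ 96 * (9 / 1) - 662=126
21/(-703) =-21/703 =-0.03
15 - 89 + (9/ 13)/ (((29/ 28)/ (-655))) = -192958/ 377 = -511.82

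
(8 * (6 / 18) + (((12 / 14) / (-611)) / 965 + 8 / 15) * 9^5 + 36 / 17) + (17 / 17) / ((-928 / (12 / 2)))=615262846364851 / 19533709104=31497.49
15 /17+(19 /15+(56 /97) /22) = 591856 /272085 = 2.18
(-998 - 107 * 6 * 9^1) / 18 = -3388 / 9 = -376.44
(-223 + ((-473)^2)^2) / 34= 25027332609 / 17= 1472196035.82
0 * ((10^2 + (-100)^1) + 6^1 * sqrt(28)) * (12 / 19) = 0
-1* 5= -5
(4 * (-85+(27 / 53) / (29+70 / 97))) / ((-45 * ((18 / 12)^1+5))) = 34627456 / 29795805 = 1.16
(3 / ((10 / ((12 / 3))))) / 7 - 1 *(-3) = 111 / 35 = 3.17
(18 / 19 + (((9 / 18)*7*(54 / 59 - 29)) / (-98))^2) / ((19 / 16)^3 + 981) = 0.00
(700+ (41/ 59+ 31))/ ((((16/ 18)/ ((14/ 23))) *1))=1359855/ 2714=501.05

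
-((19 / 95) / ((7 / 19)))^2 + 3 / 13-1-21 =-351368 / 15925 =-22.06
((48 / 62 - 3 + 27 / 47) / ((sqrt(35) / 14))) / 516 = -401 * sqrt(35) / 313255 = -0.01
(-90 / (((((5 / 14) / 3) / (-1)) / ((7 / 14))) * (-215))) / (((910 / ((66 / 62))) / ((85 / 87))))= -5049 / 2512705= -0.00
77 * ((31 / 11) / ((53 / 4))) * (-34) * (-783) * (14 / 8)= 40438818 / 53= 762996.57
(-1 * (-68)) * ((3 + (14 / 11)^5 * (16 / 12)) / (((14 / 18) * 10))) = 73455402 / 1127357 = 65.16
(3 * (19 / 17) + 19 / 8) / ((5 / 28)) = 5453 / 170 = 32.08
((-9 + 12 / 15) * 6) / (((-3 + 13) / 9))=-1107 / 25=-44.28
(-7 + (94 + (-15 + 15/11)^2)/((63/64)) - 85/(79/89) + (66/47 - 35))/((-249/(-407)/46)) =7131585205034/640704141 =11130.86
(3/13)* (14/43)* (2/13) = 0.01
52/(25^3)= 52/15625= 0.00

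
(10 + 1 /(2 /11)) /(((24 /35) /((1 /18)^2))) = 1085 /15552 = 0.07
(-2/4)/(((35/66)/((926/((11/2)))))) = -5556/35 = -158.74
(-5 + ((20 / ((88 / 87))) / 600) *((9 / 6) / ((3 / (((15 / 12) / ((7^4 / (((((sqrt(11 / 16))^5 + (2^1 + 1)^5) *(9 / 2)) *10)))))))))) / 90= -3317185 / 60850944 + 319 *sqrt(11) / 629407744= -0.05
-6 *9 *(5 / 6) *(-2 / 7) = 90 / 7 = 12.86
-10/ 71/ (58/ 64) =-320/ 2059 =-0.16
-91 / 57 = -1.60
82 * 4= 328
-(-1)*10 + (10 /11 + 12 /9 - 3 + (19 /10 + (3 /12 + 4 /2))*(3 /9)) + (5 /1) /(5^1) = 7673 /660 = 11.63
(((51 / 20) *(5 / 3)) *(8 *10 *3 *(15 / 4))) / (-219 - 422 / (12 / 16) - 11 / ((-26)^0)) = -4.83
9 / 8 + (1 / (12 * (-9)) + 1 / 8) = 67 / 54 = 1.24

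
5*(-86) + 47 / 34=-14573 / 34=-428.62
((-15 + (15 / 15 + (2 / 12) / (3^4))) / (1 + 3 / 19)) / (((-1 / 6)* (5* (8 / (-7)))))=-904799 / 71280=-12.69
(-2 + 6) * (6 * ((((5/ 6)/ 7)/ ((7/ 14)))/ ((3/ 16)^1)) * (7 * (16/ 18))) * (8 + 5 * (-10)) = -71680/ 9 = -7964.44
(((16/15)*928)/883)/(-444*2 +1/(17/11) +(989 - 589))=-252416/109734825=-0.00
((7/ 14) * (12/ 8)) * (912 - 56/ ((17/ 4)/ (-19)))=14820/ 17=871.76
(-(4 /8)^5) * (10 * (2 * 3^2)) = -45 /8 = -5.62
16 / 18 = 8 / 9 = 0.89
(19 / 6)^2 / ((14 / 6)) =361 / 84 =4.30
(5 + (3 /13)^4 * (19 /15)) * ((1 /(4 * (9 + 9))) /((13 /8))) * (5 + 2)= 5001766 /16708185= 0.30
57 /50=1.14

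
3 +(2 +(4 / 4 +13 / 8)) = 61 / 8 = 7.62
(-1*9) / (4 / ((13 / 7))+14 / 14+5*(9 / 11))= -1287 / 1036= -1.24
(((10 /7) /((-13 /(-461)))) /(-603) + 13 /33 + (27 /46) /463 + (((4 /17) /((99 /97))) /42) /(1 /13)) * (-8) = -91205086204 /29801471427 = -3.06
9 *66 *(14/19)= 437.68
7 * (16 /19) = 112 /19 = 5.89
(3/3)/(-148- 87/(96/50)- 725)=-16/14693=-0.00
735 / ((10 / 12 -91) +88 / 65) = -286650 / 34637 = -8.28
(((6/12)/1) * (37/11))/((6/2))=37/66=0.56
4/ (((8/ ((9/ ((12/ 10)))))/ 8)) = 30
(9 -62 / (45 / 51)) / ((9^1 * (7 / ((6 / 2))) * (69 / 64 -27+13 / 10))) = 58816 / 496377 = 0.12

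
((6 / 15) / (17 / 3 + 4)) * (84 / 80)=63 / 1450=0.04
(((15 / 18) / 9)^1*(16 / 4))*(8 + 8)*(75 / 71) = 4000 / 639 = 6.26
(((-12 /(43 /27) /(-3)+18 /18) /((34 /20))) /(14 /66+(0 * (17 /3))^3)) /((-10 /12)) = -59796 /5117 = -11.69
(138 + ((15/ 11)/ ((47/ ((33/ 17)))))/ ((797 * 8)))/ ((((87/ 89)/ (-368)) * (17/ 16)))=-529325443744/ 10825651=-48895.48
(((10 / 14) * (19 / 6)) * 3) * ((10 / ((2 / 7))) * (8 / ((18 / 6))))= 1900 / 3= 633.33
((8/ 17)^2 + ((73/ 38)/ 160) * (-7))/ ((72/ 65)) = 3138733/ 25302528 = 0.12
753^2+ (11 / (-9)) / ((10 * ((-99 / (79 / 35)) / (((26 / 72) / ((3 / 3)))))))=578689386427 / 1020600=567009.00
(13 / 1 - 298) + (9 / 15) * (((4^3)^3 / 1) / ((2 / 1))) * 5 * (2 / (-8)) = -98589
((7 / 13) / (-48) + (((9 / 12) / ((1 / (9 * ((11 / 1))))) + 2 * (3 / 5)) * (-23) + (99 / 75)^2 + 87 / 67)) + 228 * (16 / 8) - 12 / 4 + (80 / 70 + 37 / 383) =-89535353080553 / 70054530000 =-1278.08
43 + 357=400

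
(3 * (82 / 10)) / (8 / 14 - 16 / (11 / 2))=-3157 / 300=-10.52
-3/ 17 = -0.18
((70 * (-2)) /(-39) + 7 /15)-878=-170419 /195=-873.94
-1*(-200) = 200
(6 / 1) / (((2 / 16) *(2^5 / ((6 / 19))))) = 9 / 19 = 0.47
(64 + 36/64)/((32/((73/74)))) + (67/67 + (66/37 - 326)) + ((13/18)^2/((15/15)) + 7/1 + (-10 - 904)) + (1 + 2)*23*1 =-3555980063/3068928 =-1158.70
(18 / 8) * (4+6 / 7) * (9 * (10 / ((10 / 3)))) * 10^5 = 206550000 / 7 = 29507142.86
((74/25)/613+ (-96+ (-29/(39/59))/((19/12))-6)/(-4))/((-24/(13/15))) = -27280859/23294000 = -1.17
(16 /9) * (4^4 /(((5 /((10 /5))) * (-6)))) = -4096 /135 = -30.34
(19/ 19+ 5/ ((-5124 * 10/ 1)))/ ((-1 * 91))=-10247/ 932568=-0.01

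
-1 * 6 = -6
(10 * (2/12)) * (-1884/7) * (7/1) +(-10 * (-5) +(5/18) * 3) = -18535/6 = -3089.17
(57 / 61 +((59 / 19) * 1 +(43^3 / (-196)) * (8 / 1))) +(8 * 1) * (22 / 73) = -13426954768 / 4145743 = -3238.73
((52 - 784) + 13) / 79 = -719 / 79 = -9.10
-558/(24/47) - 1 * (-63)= -4119/4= -1029.75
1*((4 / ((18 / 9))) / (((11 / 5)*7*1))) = 10 / 77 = 0.13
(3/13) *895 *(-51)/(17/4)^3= -515520/3757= -137.22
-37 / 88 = -0.42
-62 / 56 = -31 / 28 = -1.11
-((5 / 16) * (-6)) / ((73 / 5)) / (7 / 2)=75 / 2044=0.04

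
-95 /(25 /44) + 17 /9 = -7439 /45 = -165.31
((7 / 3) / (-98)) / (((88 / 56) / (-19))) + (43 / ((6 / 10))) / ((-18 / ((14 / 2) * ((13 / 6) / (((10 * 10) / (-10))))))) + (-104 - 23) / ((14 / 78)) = -34989319 / 49896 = -701.24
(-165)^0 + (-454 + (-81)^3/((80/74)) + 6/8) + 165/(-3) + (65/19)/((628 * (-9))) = -528445797779/1073880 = -492090.18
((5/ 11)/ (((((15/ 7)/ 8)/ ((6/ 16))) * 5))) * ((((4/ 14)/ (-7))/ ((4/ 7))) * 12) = -6/ 55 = -0.11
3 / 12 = 1 / 4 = 0.25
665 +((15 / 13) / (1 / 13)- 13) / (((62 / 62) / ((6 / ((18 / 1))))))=1997 / 3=665.67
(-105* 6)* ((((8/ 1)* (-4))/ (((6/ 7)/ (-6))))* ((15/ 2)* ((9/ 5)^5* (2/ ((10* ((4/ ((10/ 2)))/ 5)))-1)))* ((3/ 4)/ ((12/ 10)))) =-3124873.08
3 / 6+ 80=161 / 2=80.50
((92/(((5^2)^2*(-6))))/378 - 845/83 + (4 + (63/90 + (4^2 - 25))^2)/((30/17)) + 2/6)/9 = 7401960883/2117745000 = 3.50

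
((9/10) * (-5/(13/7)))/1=-63/26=-2.42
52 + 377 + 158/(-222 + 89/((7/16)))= 27332/65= 420.49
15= 15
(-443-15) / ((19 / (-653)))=299074 / 19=15740.74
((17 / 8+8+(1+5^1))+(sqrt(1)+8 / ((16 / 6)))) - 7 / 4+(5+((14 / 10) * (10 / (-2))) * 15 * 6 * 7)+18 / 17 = -596437 / 136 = -4385.57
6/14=3/7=0.43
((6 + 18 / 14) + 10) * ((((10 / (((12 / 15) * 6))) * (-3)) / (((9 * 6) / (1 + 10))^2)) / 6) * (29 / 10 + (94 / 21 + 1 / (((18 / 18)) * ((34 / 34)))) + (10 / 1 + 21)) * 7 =-605332145 / 2939328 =-205.94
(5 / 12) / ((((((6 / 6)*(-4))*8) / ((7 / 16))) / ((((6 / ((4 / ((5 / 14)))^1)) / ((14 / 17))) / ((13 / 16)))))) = -425 / 93184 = -0.00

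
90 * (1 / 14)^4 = 45 / 19208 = 0.00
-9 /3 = -3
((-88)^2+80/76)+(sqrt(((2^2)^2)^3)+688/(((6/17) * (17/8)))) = 497404/57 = 8726.39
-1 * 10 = -10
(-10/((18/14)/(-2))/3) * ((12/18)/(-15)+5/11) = 5684/2673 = 2.13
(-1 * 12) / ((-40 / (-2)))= -3 / 5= -0.60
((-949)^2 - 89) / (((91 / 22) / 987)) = 2793388224 / 13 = 214876017.23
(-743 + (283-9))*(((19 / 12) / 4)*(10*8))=-44555 / 3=-14851.67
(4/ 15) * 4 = 16/ 15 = 1.07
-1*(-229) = 229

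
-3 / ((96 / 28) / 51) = -357 / 8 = -44.62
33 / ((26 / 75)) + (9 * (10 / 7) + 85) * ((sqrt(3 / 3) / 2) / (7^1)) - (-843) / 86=111.98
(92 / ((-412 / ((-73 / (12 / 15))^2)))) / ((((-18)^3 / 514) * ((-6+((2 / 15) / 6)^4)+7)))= 4429647984375 / 27031326592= 163.87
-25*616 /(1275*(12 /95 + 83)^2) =-5559400 /3180493059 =-0.00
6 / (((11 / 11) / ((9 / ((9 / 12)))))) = 72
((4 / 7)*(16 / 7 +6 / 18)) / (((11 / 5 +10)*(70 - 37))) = 100 / 26901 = 0.00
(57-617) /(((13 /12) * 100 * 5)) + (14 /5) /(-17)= -6622 /5525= -1.20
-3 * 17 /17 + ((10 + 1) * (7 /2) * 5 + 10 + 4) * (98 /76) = 20009 /76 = 263.28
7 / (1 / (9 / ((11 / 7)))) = 441 / 11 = 40.09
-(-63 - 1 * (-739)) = -676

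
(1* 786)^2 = 617796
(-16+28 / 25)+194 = 4478 / 25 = 179.12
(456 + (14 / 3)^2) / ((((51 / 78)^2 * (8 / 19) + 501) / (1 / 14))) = 6903650 / 101385207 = 0.07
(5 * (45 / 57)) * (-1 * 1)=-75 / 19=-3.95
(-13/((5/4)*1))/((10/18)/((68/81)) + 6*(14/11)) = -38896/31035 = -1.25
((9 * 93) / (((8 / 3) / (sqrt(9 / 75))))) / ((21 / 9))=7533 * sqrt(3) / 280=46.60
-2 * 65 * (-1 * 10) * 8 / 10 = 1040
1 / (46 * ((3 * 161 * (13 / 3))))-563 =-54204513 / 96278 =-563.00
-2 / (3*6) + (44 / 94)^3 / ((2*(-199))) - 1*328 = -61011322397 / 185946993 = -328.11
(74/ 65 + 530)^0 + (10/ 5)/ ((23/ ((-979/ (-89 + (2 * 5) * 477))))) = 105705/ 107663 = 0.98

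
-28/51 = -0.55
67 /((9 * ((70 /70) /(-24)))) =-536 /3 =-178.67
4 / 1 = 4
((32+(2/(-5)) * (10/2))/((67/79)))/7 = 2370/469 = 5.05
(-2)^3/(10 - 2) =-1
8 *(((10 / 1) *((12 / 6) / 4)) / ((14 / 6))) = 120 / 7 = 17.14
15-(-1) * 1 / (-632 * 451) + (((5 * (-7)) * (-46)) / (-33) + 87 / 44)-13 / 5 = -147121873 / 4275480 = -34.41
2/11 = 0.18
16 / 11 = 1.45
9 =9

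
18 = 18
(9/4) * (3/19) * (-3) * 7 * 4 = -567/19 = -29.84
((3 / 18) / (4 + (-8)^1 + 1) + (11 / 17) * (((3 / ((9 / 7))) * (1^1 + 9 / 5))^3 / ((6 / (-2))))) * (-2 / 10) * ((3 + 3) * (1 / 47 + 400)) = 43295254061 / 1498125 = 28899.63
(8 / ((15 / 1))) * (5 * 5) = 13.33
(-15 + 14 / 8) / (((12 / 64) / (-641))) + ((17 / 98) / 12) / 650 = 11541760539 / 254800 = 45297.33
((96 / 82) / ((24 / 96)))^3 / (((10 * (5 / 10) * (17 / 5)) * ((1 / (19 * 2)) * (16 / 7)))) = 117669888 / 1171657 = 100.43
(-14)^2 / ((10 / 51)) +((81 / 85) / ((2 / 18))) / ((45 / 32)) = 427422 / 425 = 1005.70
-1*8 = -8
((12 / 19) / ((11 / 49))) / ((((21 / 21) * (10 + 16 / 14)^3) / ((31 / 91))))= 74431 / 107446482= 0.00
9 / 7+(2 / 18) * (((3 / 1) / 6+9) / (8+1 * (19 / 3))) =2455 / 1806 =1.36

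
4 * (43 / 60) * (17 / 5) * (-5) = -731 / 15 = -48.73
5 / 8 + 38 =309 / 8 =38.62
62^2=3844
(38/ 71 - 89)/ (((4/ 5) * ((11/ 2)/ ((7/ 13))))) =-19985/ 1846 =-10.83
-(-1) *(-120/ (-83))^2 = 2.09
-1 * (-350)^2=-122500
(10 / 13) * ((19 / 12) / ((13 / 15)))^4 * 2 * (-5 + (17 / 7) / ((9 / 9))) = -3665278125 / 83169632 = -44.07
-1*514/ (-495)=514/ 495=1.04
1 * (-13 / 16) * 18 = -117 / 8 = -14.62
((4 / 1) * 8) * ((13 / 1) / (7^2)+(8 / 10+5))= 47552 / 245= 194.09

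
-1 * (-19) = 19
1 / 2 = 0.50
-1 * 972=-972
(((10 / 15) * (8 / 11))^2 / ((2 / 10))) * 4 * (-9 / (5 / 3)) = -3072 / 121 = -25.39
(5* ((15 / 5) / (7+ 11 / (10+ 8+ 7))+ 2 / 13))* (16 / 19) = 17960 / 7657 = 2.35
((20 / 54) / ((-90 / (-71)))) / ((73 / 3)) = 71 / 5913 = 0.01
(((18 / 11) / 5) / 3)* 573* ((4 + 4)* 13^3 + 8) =1099159.85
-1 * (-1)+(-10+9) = 0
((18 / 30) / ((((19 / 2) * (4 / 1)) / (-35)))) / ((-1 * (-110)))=-21 / 4180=-0.01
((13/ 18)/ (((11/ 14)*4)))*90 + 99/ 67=32663/ 1474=22.16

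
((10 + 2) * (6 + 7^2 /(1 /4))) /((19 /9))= 21816 /19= 1148.21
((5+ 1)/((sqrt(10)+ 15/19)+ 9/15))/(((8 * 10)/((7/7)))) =-1881/145652+ 5415 * sqrt(10)/582608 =0.02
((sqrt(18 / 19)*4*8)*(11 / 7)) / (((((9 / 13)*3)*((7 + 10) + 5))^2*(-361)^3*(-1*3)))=1352*sqrt(38) / 50175702325287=0.00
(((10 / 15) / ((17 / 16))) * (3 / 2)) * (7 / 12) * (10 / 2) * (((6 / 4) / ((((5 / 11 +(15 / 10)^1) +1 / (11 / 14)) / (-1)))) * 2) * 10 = -30800 / 1207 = -25.52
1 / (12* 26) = 1 / 312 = 0.00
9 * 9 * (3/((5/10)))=486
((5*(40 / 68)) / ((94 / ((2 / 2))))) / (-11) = -25 / 8789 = -0.00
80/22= 40/11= 3.64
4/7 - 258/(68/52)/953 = 41326/113407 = 0.36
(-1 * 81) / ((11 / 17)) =-1377 / 11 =-125.18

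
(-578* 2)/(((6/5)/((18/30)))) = -578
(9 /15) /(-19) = -3 /95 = -0.03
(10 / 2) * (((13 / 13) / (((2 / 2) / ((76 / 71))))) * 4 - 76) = -25460 / 71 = -358.59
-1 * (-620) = 620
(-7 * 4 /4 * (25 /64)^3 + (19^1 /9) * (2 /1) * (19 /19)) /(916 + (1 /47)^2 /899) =17827536138427 /4291739100905472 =0.00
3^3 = 27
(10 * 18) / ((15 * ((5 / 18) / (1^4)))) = 216 / 5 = 43.20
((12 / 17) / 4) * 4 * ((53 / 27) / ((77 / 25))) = 5300 / 11781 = 0.45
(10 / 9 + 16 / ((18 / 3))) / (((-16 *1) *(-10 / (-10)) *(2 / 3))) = -17 / 48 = -0.35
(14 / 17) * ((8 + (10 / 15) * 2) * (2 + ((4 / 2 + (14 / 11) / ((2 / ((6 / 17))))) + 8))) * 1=298704 / 3179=93.96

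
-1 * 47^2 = -2209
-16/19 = -0.84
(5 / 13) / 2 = 5 / 26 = 0.19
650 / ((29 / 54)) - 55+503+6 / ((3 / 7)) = 1672.34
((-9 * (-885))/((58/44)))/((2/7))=613305/29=21148.45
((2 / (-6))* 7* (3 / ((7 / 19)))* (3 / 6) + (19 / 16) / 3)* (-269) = 117553 / 48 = 2449.02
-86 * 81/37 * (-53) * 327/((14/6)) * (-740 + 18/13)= -3477683451276/3367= -1032873017.90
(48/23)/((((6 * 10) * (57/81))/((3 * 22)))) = 7128/2185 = 3.26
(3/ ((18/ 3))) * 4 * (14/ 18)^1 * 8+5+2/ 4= 323/ 18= 17.94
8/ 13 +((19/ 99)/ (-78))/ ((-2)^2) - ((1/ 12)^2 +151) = -9290627/ 61776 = -150.39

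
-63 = -63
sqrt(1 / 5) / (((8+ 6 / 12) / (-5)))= -2 * sqrt(5) / 17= -0.26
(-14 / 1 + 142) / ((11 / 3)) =384 / 11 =34.91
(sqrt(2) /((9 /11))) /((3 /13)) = 143 * sqrt(2) /27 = 7.49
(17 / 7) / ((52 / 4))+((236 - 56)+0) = 180.19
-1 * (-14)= 14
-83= -83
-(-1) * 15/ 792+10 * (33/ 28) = 21815/ 1848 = 11.80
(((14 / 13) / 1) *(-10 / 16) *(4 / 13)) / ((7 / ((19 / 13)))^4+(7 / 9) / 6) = -35186670 / 89424180547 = -0.00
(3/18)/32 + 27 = 5185/192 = 27.01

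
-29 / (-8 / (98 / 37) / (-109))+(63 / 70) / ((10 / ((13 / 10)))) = -1046.43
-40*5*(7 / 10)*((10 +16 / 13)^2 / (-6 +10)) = -746060 / 169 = -4414.56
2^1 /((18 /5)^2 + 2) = 25 /187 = 0.13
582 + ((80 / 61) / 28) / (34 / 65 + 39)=638433766 / 1096963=582.00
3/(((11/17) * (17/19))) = 57/11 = 5.18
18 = 18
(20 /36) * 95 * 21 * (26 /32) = 43225 /48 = 900.52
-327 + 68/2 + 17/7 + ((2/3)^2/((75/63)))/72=-2745851/9450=-290.57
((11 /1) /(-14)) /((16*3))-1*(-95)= 63829 /672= 94.98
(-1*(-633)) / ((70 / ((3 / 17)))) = 1899 / 1190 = 1.60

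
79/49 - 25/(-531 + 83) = 5231/3136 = 1.67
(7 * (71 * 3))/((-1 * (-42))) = 71/2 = 35.50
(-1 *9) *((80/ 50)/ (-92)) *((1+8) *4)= 5.63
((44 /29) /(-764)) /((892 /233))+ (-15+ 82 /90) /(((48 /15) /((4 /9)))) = -783322501 /400203828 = -1.96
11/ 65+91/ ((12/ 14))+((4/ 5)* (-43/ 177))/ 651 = 1592855167/ 14979510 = 106.34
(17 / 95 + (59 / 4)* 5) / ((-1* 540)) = -28093 / 205200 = -0.14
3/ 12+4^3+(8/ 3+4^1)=851/ 12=70.92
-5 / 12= -0.42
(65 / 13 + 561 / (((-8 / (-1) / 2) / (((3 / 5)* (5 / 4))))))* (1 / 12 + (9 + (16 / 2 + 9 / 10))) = 1902277 / 960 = 1981.54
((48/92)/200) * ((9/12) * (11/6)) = 33/9200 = 0.00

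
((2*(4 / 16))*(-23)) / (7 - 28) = 23 / 42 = 0.55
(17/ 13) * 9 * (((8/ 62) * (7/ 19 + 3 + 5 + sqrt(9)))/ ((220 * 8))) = 4131/ 421135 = 0.01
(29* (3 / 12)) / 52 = 29 / 208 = 0.14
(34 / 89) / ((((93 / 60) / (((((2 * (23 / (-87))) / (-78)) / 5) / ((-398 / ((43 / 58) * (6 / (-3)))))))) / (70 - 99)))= -67252 / 1862896113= -0.00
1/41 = 0.02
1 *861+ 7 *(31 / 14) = 1753 / 2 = 876.50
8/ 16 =1/ 2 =0.50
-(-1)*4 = 4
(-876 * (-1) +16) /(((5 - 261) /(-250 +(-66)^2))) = -457819 /32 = -14306.84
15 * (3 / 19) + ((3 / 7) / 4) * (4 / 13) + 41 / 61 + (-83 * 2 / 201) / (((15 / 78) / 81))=-344.78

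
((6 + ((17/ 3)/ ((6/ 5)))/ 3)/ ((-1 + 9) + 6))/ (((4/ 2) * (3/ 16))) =818/ 567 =1.44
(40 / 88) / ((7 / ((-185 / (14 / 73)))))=-67525 / 1078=-62.64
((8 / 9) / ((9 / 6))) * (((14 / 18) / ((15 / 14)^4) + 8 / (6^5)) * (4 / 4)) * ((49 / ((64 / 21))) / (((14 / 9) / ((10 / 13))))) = 52798627 / 18954000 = 2.79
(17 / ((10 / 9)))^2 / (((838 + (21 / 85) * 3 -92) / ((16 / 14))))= 795906 / 2221555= 0.36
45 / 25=1.80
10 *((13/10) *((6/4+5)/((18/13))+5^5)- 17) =1458577/36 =40516.03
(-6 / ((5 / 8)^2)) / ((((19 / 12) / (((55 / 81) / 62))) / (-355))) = 199936 / 5301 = 37.72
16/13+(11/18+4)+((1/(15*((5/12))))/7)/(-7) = 1673639/286650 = 5.84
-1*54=-54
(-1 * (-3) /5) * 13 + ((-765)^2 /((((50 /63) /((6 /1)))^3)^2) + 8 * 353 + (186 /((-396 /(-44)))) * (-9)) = 1066973657318331274 /9765625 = 109258102509.40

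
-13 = -13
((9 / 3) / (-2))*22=-33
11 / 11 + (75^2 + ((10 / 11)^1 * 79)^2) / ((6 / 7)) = 9133801 / 726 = 12580.99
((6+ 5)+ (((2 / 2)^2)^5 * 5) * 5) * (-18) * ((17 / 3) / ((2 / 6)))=-11016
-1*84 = -84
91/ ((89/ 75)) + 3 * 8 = 8961/ 89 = 100.69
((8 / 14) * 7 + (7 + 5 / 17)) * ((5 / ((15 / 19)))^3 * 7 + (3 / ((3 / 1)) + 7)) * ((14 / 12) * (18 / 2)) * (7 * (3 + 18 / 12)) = 6672624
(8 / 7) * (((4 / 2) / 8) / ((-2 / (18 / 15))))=-6 / 35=-0.17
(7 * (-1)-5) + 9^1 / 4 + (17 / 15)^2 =-7619 / 900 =-8.47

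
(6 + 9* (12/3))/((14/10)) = 30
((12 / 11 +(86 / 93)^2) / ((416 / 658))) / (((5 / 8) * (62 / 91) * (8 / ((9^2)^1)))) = 73.19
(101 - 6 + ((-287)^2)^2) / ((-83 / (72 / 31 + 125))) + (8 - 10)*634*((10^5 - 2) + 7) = -27105295167252 / 2573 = -10534510364.26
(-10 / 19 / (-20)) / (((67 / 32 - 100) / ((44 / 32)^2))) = -121 / 238108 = -0.00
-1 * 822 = -822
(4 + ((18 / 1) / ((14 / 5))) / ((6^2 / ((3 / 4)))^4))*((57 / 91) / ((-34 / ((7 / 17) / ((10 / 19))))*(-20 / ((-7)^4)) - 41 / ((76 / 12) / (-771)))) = 2044946379371 / 4074044090548224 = 0.00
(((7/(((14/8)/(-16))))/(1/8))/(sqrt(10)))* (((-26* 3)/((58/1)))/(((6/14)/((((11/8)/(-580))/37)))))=-8008* sqrt(10)/777925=-0.03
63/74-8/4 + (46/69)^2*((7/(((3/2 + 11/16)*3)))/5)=-52639/49950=-1.05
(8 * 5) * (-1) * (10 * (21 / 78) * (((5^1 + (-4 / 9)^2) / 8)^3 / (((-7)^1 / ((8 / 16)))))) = 1865461525 / 884317824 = 2.11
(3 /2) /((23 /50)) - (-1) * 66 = 1593 /23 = 69.26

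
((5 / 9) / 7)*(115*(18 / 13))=1150 / 91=12.64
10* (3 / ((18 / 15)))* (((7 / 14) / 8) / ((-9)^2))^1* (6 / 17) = 25 / 3672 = 0.01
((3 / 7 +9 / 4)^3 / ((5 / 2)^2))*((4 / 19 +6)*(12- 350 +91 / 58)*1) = -6424.72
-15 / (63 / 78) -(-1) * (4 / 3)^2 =-1058 / 63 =-16.79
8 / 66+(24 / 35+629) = 727427 / 1155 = 629.81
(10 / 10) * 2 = 2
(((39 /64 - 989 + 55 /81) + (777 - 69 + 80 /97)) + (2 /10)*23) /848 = -689623021 /2132075520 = -0.32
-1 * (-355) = 355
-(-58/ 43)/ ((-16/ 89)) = -2581/ 344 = -7.50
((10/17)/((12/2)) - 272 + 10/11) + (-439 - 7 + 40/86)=-17284799/24123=-716.53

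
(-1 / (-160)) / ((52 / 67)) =67 / 8320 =0.01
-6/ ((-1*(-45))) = -2/ 15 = -0.13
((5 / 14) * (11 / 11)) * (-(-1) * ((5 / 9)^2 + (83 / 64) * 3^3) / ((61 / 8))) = 915605 / 553392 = 1.65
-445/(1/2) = -890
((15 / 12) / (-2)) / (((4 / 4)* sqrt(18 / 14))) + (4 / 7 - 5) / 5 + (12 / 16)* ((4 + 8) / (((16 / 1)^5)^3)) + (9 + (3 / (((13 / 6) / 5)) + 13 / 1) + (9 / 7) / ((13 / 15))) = 15486041649879168585727 / 524579284596115374080 - 5* sqrt(7) / 24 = 28.97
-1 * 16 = -16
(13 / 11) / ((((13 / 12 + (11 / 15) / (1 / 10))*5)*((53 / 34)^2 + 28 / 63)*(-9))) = -180336 / 166122275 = -0.00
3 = 3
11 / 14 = 0.79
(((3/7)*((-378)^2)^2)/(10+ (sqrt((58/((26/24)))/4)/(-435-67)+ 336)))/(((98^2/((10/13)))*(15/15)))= 16007002920*sqrt(2262)/17844910768139+ 2780288351180640/1372685443703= 2025.48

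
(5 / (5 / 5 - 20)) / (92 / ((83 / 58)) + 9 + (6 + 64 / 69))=-28635 / 8728619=-0.00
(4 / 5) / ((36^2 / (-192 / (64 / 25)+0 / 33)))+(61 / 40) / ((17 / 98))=40139 / 4590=8.74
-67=-67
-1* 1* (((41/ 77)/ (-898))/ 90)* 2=41/ 3111570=0.00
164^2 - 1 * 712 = 26184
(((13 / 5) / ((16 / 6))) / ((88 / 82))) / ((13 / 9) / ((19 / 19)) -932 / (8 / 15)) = -14391 / 27657520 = -0.00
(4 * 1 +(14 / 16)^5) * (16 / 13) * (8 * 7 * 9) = 9316377 / 3328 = 2799.39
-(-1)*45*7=315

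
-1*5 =-5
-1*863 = -863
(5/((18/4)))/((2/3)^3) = 15/4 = 3.75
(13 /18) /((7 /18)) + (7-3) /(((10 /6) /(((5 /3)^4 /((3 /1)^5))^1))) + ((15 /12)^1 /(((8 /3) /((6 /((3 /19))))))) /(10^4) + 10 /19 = 68732522941 /27923616000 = 2.46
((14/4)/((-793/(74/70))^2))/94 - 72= -72.00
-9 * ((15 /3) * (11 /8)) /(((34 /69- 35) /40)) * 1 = 170775 /2381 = 71.72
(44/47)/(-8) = -11/94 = -0.12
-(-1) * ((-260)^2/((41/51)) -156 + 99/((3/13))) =3458793/41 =84360.80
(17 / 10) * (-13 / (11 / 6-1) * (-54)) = 35802 / 25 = 1432.08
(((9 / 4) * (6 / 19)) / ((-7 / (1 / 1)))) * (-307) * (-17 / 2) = -140913 / 532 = -264.87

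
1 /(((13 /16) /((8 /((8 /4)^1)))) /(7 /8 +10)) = 53.54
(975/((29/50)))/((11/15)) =731250/319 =2292.32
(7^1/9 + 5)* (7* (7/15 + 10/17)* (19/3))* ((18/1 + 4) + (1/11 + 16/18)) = 846483820/136323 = 6209.40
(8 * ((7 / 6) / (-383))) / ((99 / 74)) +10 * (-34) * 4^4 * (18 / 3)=-59405324312 / 113751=-522240.02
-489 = -489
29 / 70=0.41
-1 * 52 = -52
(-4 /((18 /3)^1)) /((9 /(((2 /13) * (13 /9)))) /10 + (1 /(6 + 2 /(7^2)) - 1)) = -2960 /14277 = -0.21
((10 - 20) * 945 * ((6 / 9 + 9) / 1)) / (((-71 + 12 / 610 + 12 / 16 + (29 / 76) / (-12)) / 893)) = 22691054988000 / 19544113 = 1161017.39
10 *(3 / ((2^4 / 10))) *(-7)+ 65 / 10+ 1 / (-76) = -124.76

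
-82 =-82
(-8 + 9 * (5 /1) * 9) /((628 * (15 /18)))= 1191 /1570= 0.76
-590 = -590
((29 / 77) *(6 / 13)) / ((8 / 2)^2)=87 / 8008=0.01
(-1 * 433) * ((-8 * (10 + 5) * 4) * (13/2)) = 1350960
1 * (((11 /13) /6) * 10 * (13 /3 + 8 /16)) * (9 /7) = 1595 /182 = 8.76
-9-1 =-10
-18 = -18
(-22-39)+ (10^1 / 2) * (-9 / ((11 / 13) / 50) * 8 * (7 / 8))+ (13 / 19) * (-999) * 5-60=-4629824 / 209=-22152.27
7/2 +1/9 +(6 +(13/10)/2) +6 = 2927/180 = 16.26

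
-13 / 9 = -1.44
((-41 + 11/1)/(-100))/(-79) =-3/790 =-0.00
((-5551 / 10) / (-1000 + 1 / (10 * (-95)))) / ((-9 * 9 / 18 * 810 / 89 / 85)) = -61374845 / 53273133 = -1.15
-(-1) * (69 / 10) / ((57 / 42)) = 483 / 95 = 5.08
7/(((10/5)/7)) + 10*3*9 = 589/2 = 294.50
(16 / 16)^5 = 1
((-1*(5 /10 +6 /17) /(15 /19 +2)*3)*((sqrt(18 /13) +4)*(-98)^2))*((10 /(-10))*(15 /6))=59532795*sqrt(26) /11713 +79377060 /901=114015.25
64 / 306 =32 / 153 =0.21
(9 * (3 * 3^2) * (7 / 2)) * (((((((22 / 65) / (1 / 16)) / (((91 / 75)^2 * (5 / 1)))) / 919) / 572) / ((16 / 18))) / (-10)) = -0.00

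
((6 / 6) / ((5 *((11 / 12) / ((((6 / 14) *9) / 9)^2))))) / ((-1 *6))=-0.01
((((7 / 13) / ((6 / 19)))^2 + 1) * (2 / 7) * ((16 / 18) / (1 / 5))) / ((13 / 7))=2.67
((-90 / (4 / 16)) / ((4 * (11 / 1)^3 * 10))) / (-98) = 9 / 130438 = 0.00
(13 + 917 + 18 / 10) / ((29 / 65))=60567 / 29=2088.52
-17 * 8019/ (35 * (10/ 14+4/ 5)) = -136323/ 53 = -2572.13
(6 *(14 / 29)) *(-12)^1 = -1008 / 29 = -34.76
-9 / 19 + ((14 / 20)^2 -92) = -174769 / 1900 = -91.98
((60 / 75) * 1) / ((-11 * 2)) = -2 / 55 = -0.04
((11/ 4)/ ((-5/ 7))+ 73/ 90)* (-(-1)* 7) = -3829/ 180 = -21.27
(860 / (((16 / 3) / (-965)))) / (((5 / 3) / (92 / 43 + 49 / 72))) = -8425415 / 32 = -263294.22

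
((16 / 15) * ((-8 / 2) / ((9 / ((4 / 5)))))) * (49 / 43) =-12544 / 29025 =-0.43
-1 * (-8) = 8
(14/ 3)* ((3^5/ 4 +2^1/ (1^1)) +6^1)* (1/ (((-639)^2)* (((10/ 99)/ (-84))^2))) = 2739198/ 5041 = 543.38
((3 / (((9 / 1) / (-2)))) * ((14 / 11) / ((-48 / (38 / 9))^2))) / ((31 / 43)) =-108661 / 11932272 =-0.01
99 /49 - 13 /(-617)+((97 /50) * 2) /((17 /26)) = 7.98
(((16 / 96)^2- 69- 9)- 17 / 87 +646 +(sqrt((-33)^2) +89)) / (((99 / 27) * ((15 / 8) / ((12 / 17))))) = 1152296 / 16269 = 70.83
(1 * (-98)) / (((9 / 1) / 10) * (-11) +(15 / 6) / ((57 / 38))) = 2940 / 247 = 11.90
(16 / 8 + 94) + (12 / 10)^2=2436 / 25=97.44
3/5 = 0.60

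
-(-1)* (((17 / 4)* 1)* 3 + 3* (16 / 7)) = 549 / 28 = 19.61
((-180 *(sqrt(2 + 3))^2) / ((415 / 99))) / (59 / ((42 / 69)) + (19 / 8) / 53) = -17629920 / 7962937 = -2.21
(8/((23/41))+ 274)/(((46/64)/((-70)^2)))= 1039584000/529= 1965187.15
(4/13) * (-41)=-164/13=-12.62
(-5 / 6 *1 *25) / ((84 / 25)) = -3125 / 504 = -6.20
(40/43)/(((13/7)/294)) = 82320/559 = 147.26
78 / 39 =2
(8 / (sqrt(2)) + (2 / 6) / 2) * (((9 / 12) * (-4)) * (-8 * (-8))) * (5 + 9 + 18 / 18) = -11520 * sqrt(2)-480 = -16771.74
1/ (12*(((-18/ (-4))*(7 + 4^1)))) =1/ 594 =0.00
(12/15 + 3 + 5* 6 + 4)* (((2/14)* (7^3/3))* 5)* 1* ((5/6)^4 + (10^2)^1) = 44667175/144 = 310188.72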